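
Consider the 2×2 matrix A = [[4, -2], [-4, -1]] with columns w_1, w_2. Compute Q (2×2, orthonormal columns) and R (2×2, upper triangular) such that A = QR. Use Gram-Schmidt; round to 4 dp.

Q = [[0.7071, -0.7071], [-0.7071, -0.7071]], R = [[5.6569, -0.7071], [0.0000, 2.1213]]

q_1 = w_1/‖w_1‖ = (4, -4)/5.6569 = (0.7071, -0.7071).
r_{12} = q_1·w_2 = -0.7071.
u_2 = w_2 + 0.7071·q_1 = (-1.5000, -1.5000).
‖u_2‖ = 2.1213, so q_2 = (-0.7071, -0.7071).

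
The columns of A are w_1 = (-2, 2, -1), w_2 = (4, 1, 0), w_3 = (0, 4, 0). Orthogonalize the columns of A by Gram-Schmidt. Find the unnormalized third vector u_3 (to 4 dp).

u_3 = (-0.1368, 0.5470, 1.3675)

w_1 = (-2, 2, -1); ‖w_1‖ = 3.0000, so e_1 = (-0.6667, 0.6667, -0.3333).
e_1·w_2 = (-0.6667)·4 + 0.6667·1 + (-0.3333)·0 = -2.0000.
u_2 = w_2 + 2.0000·e_1 = (2.6667, 2.3333, -0.6667).
‖u_2‖ = 3.6056, so e_2 = (0.7396, 0.6472, -0.1849).
e_1·w_3 = (-0.6667)·0 + 0.6667·4 + (-0.3333)·0 = 2.6667; e_2·w_3 = 0.7396·0 + 0.6472·4 + (-0.1849)·0 = 2.5886.
u_3 = w_3 − 2.6667·e_1 − 2.5886·e_2 = (-0.1368, 0.5470, 1.3675).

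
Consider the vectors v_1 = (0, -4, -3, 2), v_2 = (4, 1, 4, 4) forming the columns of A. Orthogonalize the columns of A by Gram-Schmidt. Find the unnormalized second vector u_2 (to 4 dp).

v_1 = (0, -4, -3, 2); ‖v_1‖ = 5.3852, so e_1 = (0.0000, -0.7428, -0.5571, 0.3714).
e_1·v_2 = 0.0000·4 + (-0.7428)·1 + (-0.5571)·4 + 0.3714·4 = -1.4856.
u_2 = v_2 + 1.4856·e_1 = (4.0000, -0.1034, 3.1724, 4.5517).

u_2 = (4.0000, -0.1034, 3.1724, 4.5517)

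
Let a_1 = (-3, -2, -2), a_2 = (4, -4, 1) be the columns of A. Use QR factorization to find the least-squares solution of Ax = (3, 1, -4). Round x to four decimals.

a_1 = (-3, -2, -2); ‖a_1‖ = 4.1231, so e_1 = (-0.7276, -0.4851, -0.4851).
e_1·a_2 = (-0.7276)·4 + (-0.4851)·(-4) + (-0.4851)·1 = -1.4552.
u_2 = a_2 + 1.4552·e_1 = (2.9412, -4.7059, 0.2941).
‖u_2‖ = 5.5572, so e_2 = (0.5293, -0.8468, 0.0529).
Qᵀb = (-0.7276, 0.5293).
Back-substitute: x_2 = 0.5293/5.5572 = 0.0952.
x_1 = (-0.7276 + 1.4552·0.0952)/4.1231 = -0.1429.

x = (-0.1429, 0.0952)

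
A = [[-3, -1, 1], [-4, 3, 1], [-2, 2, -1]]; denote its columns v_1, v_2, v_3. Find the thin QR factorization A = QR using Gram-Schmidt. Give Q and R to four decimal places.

Q = [[-0.5571, -0.8202, -0.1299], [-0.7428, 0.4222, 0.5197], [-0.3714, 0.3860, -0.8444]], R = [[5.3852, -2.4140, -0.9285], [0.0000, 2.8587, -0.7840], [0.0000, 0.0000, 1.2342]]

q_1 = v_1/‖v_1‖ = (-3, -4, -2)/5.3852 = (-0.5571, -0.7428, -0.3714).
r_{12} = q_1·v_2 = -2.4140.
u_2 = v_2 + 2.4140·q_1 = (-2.3448, 1.2069, 1.1034).
‖u_2‖ = 2.8587, so q_2 = (-0.8202, 0.4222, 0.3860).
r_{13} = q_1·v_3 = -0.9285; r_{23} = q_2·v_3 = -0.7840.
u_3 = v_3 + 0.9285·q_1 + 0.7840·q_2 = (-0.1603, 0.6414, -1.0422).
‖u_3‖ = 1.2342, so q_3 = (-0.1299, 0.5197, -0.8444).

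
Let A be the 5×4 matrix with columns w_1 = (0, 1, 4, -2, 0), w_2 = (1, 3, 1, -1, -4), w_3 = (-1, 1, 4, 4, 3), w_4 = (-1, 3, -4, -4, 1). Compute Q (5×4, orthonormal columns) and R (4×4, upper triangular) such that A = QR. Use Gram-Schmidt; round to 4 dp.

w_1 = (0, 1, 4, -2, 0); ‖w_1‖ = 4.5826, so q_1 = (0.0000, 0.2182, 0.8729, -0.4364, 0.0000).
q_1·w_2 = 0.0000·1 + 0.2182·3 + 0.8729·1 + (-0.4364)·(-1) + 0.0000·(-4) = 1.9640.
u_2 = w_2 − 1.9640·q_1 = (1.0000, 2.5714, -0.7143, -0.1429, -4.0000).
‖u_2‖ = 4.9135, so q_2 = (0.2035, 0.5233, -0.1454, -0.0291, -0.8141).
q_1·w_3 = 0.0000·(-1) + 0.2182·1 + 0.8729·4 + (-0.4364)·4 + 0.0000·3 = 1.9640; q_2·w_3 = 0.2035·(-1) + 0.5233·1 + (-0.1454)·4 + (-0.0291)·4 + (-0.8141)·3 = -2.8202.
u_3 = w_3 − 1.9640·q_1 + 2.8202·q_2 = (-0.4260, 2.0473, 1.8757, 4.7751, 0.7041).
‖u_3‖ = 5.5847, so q_3 = (-0.0763, 0.3666, 0.3359, 0.8550, 0.1261).
q_1·w_4 = 0.0000·(-1) + 0.2182·3 + 0.8729·(-4) + (-0.4364)·(-4) + 0.0000·1 = -1.0911; q_2·w_4 = 0.2035·(-1) + 0.5233·3 + (-0.1454)·(-4) + (-0.0291)·(-4) + (-0.8141)·1 = 1.2502; q_3·w_4 = (-0.0763)·(-1) + 0.3666·3 + 0.3359·(-4) + 0.8550·(-4) + 0.1261·1 = -3.4615.
u_4 = w_4 + 1.0911·q_1 − 1.2502·q_2 + 3.4615·q_3 = (-1.5185, 3.8528, -1.7033, -1.4802, 2.4542).
‖u_4‖ = 5.3165, so q_4 = (-0.2856, 0.7247, -0.3204, -0.2784, 0.4616).

Q = [[0.0000, 0.2035, -0.0763, -0.2856], [0.2182, 0.5233, 0.3666, 0.7247], [0.8729, -0.1454, 0.3359, -0.3204], [-0.4364, -0.0291, 0.8550, -0.2784], [0.0000, -0.8141, 0.1261, 0.4616]], R = [[4.5826, 1.9640, 1.9640, -1.0911], [0.0000, 4.9135, -2.8202, 1.2502], [0.0000, 0.0000, 5.5847, -3.4615], [0.0000, 0.0000, 0.0000, 5.3165]]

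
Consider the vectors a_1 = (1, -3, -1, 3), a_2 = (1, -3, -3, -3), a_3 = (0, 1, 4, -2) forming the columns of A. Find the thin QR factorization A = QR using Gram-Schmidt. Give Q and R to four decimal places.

a_1 = (1, -3, -1, 3); ‖a_1‖ = 4.4721, so q_1 = (0.2236, -0.6708, -0.2236, 0.6708).
q_1·a_2 = 0.2236·1 + (-0.6708)·(-3) + (-0.2236)·(-3) + 0.6708·(-3) = 0.8944.
u_2 = a_2 − 0.8944·q_1 = (0.8000, -2.4000, -2.8000, -3.6000).
‖u_2‖ = 5.2154, so q_2 = (0.1534, -0.4602, -0.5369, -0.6903).
q_1·a_3 = 0.2236·0 + (-0.6708)·1 + (-0.2236)·4 + 0.6708·(-2) = -2.9069; q_2·a_3 = 0.1534·0 + (-0.4602)·1 + (-0.5369)·4 + (-0.6903)·(-2) = -1.2271.
u_3 = a_3 + 2.9069·q_1 + 1.2271·q_2 = (0.8382, -1.5147, 2.6912, -0.8971).
‖u_3‖ = 3.3233, so q_3 = (0.2522, -0.4558, 0.8098, -0.2699).

Q = [[0.2236, 0.1534, 0.2522], [-0.6708, -0.4602, -0.4558], [-0.2236, -0.5369, 0.8098], [0.6708, -0.6903, -0.2699]], R = [[4.4721, 0.8944, -2.9069], [0.0000, 5.2154, -1.2271], [0.0000, 0.0000, 3.3233]]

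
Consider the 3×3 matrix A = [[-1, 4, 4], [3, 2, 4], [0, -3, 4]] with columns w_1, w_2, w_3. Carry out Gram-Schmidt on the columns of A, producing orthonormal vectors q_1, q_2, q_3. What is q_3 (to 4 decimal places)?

q_3 = (0.5322, 0.1774, 0.8278)

w_1 = (-1, 3, 0); ‖w_1‖ = 3.1623, so q_1 = (-0.3162, 0.9487, 0.0000).
q_1·w_2 = (-0.3162)·4 + 0.9487·2 + 0.0000·(-3) = 0.6325.
u_2 = w_2 − 0.6325·q_1 = (4.2000, 1.4000, -3.0000).
‖u_2‖ = 5.3479, so q_2 = (0.7854, 0.2618, -0.5610).
q_1·w_3 = (-0.3162)·4 + 0.9487·4 + 0.0000·4 = 2.5298; q_2·w_3 = 0.7854·4 + 0.2618·4 + (-0.5610)·4 = 1.9447.
u_3 = w_3 − 2.5298·q_1 − 1.9447·q_2 = (3.2727, 1.0909, 5.0909).
‖u_3‖ = 6.1496, so q_3 = (0.5322, 0.1774, 0.8278).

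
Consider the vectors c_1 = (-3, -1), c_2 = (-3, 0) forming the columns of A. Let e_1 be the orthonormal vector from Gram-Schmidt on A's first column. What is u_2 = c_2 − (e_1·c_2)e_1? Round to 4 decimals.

c_1 = (-3, -1); ‖c_1‖ = 3.1623, so e_1 = (-0.9487, -0.3162).
e_1·c_2 = (-0.9487)·(-3) + (-0.3162)·0 = 2.8460.
u_2 = c_2 − 2.8460·e_1 = (-0.3000, 0.9000).

u_2 = (-0.3000, 0.9000)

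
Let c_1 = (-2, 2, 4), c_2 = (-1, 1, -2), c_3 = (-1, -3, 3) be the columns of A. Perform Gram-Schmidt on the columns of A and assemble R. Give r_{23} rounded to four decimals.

c_1 = (-2, 2, 4); ‖c_1‖ = 4.8990, so e_1 = (-0.4082, 0.4082, 0.8165).
e_1·c_2 = (-0.4082)·(-1) + 0.4082·1 + 0.8165·(-2) = -0.8165.
u_2 = c_2 + 0.8165·e_1 = (-1.3333, 1.3333, -1.3333).
‖u_2‖ = 2.3094, so e_2 = (-0.5774, 0.5774, -0.5774).
r_{23} = e_2·c_3 = -2.8868.

r_{23} = -2.8868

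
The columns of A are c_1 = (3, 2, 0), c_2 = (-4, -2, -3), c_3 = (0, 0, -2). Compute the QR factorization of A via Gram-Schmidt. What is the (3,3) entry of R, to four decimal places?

c_1 = (3, 2, 0); ‖c_1‖ = 3.6056, so e_1 = (0.8321, 0.5547, 0.0000).
e_1·c_2 = 0.8321·(-4) + 0.5547·(-2) + 0.0000·(-3) = -4.4376.
u_2 = c_2 + 4.4376·e_1 = (-0.3077, 0.4615, -3.0000).
‖u_2‖ = 3.0509, so e_2 = (-0.1009, 0.1513, -0.9833).
e_1·c_3 = 0.8321·0 + 0.5547·0 + 0.0000·(-2) = 0.0000; e_2·c_3 = (-0.1009)·0 + 0.1513·0 + (-0.9833)·(-2) = 1.9667.
u_3 = c_3 + 0.0000·e_1 − 1.9667·e_2 = (0.1983, -0.2975, -0.0661).
r_{33} = ‖u_3‖ = 0.3636.

r_{33} = 0.3636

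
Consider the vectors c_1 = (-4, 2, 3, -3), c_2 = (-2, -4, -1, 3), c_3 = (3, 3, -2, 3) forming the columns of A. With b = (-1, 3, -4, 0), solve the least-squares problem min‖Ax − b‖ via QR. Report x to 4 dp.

c_1 = (-4, 2, 3, -3); ‖c_1‖ = 6.1644, so e_1 = (-0.6489, 0.3244, 0.4867, -0.4867).
e_1·c_2 = (-0.6489)·(-2) + 0.3244·(-4) + 0.4867·(-1) + (-0.4867)·3 = -1.9467.
u_2 = c_2 + 1.9467·e_1 = (-3.2632, -3.3684, -0.0526, 2.0526).
‖u_2‖ = 5.1196, so e_2 = (-0.6374, -0.6579, -0.0103, 0.4009).
e_1·c_3 = (-0.6489)·3 + 0.3244·3 + 0.4867·(-2) + (-0.4867)·3 = -3.4066; e_2·c_3 = (-0.6374)·3 + (-0.6579)·3 + (-0.0103)·(-2) + 0.4009·3 = -2.6626.
u_3 = c_3 + 3.4066·e_1 + 2.6626·e_2 = (-0.9076, 2.3534, -0.3695, 2.4096).
‖u_3‖ = 3.5079, so e_3 = (-0.2587, 0.6709, -0.1053, 0.6869).
Qᵀb = (-0.3244, -1.2953, 2.6927).
Back-substitute: x_3 = 2.6927/3.5079 = 0.7676.
x_2 = (-1.2953 + 2.6626·0.7676)/5.1196 = 0.1462.
x_1 = (-0.3244 + 1.9467·0.1462 + 3.4066·0.7676)/6.1644 = 0.4178.

x = (0.4178, 0.1462, 0.7676)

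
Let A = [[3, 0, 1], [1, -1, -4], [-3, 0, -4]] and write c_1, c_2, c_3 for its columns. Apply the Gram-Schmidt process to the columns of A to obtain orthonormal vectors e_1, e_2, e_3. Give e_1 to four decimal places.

e_1 = c_1/‖c_1‖ = (3, 1, -3)/4.3589 = (0.6882, 0.2294, -0.6882).

e_1 = (0.6882, 0.2294, -0.6882)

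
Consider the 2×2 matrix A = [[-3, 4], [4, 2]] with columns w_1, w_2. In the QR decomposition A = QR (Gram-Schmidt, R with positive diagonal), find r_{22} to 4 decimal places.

w_1 = (-3, 4); ‖w_1‖ = 5.0000, so e_1 = (-0.6000, 0.8000).
e_1·w_2 = (-0.6000)·4 + 0.8000·2 = -0.8000.
u_2 = w_2 + 0.8000·e_1 = (3.5200, 2.6400).
r_{22} = ‖u_2‖ = 4.4000.

r_{22} = 4.4000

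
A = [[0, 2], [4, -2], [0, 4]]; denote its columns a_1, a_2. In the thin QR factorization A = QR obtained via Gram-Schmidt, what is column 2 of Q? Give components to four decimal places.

a_1 = (0, 4, 0); ‖a_1‖ = 4.0000, so q_1 = (0.0000, 1.0000, 0.0000).
q_1·a_2 = 0.0000·2 + 1.0000·(-2) + 0.0000·4 = -2.0000.
u_2 = a_2 + 2.0000·q_1 = (2.0000, 0.0000, 4.0000).
‖u_2‖ = 4.4721, so q_2 = (0.4472, 0.0000, 0.8944).

q_2 = (0.4472, 0.0000, 0.8944)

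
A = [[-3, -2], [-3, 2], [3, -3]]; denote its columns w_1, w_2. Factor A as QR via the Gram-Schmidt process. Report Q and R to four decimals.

q_1 = w_1/‖w_1‖ = (-3, -3, 3)/5.1962 = (-0.5774, -0.5774, 0.5774).
r_{12} = q_1·w_2 = -1.7321.
u_2 = w_2 + 1.7321·q_1 = (-3.0000, 1.0000, -2.0000).
‖u_2‖ = 3.7417, so q_2 = (-0.8018, 0.2673, -0.5345).

Q = [[-0.5774, -0.8018], [-0.5774, 0.2673], [0.5774, -0.5345]], R = [[5.1962, -1.7321], [0.0000, 3.7417]]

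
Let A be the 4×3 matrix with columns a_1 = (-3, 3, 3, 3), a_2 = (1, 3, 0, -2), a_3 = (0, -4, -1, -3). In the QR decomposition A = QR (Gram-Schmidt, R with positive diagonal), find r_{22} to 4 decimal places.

a_1 = (-3, 3, 3, 3); ‖a_1‖ = 6.0000, so e_1 = (-0.5000, 0.5000, 0.5000, 0.5000).
e_1·a_2 = (-0.5000)·1 + 0.5000·3 + 0.5000·0 + 0.5000·(-2) = 0.0000.
u_2 = a_2 + 0.0000·e_1 = (1.0000, 3.0000, 0.0000, -2.0000).
r_{22} = ‖u_2‖ = 3.7417.

r_{22} = 3.7417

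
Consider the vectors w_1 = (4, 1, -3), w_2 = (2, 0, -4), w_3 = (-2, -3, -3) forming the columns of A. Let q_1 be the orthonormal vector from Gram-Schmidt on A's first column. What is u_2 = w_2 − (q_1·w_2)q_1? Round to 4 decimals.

u_2 = (-1.0769, -0.7692, -1.6923)

w_1 = (4, 1, -3); ‖w_1‖ = 5.0990, so q_1 = (0.7845, 0.1961, -0.5883).
q_1·w_2 = 0.7845·2 + 0.1961·0 + (-0.5883)·(-4) = 3.9223.
u_2 = w_2 − 3.9223·q_1 = (-1.0769, -0.7692, -1.6923).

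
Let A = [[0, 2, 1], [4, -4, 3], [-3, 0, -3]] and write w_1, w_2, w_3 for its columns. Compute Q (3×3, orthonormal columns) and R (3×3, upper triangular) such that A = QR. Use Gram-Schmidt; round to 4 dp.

w_1 = (0, 4, -3); ‖w_1‖ = 5.0000, so q_1 = (0.0000, 0.8000, -0.6000).
q_1·w_2 = 0.0000·2 + 0.8000·(-4) + (-0.6000)·0 = -3.2000.
u_2 = w_2 + 3.2000·q_1 = (2.0000, -1.4400, -1.9200).
‖u_2‖ = 3.1241, so q_2 = (0.6402, -0.4609, -0.6146).
q_1·w_3 = 0.0000·1 + 0.8000·3 + (-0.6000)·(-3) = 4.2000; q_2·w_3 = 0.6402·1 + (-0.4609)·3 + (-0.6146)·(-3) = 1.1011.
u_3 = w_3 − 4.2000·q_1 − 1.1011·q_2 = (0.2951, 0.1475, 0.1967).
‖u_3‖ = 0.3841, so q_3 = (0.7682, 0.3841, 0.5121).

Q = [[0.0000, 0.6402, 0.7682], [0.8000, -0.4609, 0.3841], [-0.6000, -0.6146, 0.5121]], R = [[5.0000, -3.2000, 4.2000], [0.0000, 3.1241, 1.1011], [0.0000, 0.0000, 0.3841]]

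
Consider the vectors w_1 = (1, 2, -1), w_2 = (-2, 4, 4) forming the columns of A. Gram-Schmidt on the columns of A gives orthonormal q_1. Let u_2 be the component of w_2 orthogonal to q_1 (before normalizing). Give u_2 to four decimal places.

w_1 = (1, 2, -1); ‖w_1‖ = 2.4495, so q_1 = (0.4082, 0.8165, -0.4082).
q_1·w_2 = 0.4082·(-2) + 0.8165·4 + (-0.4082)·4 = 0.8165.
u_2 = w_2 − 0.8165·q_1 = (-2.3333, 3.3333, 4.3333).

u_2 = (-2.3333, 3.3333, 4.3333)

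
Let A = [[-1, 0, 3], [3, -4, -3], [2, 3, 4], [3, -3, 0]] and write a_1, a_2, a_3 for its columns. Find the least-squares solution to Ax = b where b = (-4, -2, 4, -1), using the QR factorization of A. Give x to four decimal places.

x = (1.1241, 1.7369, -0.7997)

a_1 = (-1, 3, 2, 3); ‖a_1‖ = 4.7958, so q_1 = (-0.2085, 0.6255, 0.4170, 0.6255).
q_1·a_2 = (-0.2085)·0 + 0.6255·(-4) + 0.4170·3 + 0.6255·(-3) = -3.1277.
u_2 = a_2 + 3.1277·q_1 = (-0.6522, -2.0435, 4.3043, -1.0435).
‖u_2‖ = 4.9211, so q_2 = (-0.1325, -0.4152, 0.8747, -0.2120).
q_1·a_3 = (-0.2085)·3 + 0.6255·(-3) + 0.4170·4 + 0.6255·0 = -0.8341; q_2·a_3 = (-0.1325)·3 + (-0.4152)·(-3) + 0.8747·4 + (-0.2120)·0 = 4.3468.
u_3 = a_3 + 0.8341·q_1 − 4.3468·q_2 = (3.4022, -0.6732, 0.5458, 1.4434).
‖u_3‖ = 3.7960, so q_3 = (0.8963, -0.1774, 0.1438, 0.3803).
Qᵀb = (0.6255, 5.0713, -3.0354).
Back-substitute: x_3 = -3.0354/3.7960 = -0.7997.
x_2 = (5.0713 − 4.3468·(-0.7997))/4.9211 = 1.7369.
x_1 = (0.6255 + 3.1277·1.7369 + 0.8341·(-0.7997))/4.7958 = 1.1241.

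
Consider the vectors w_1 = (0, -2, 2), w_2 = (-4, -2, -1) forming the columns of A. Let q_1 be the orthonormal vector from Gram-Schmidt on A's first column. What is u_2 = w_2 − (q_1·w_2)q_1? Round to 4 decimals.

w_1 = (0, -2, 2); ‖w_1‖ = 2.8284, so q_1 = (0.0000, -0.7071, 0.7071).
q_1·w_2 = 0.0000·(-4) + (-0.7071)·(-2) + 0.7071·(-1) = 0.7071.
u_2 = w_2 − 0.7071·q_1 = (-4.0000, -1.5000, -1.5000).

u_2 = (-4.0000, -1.5000, -1.5000)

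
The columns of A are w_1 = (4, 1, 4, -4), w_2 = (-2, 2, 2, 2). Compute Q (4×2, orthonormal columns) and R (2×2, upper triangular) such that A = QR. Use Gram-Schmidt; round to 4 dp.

Q = [[0.5714, -0.3865], [0.1429, 0.5432], [0.5714, 0.6373], [-0.5714, 0.3865]], R = [[7.0000, -0.8571], [0.0000, 3.9071]]

q_1 = w_1/‖w_1‖ = (4, 1, 4, -4)/7.0000 = (0.5714, 0.1429, 0.5714, -0.5714).
r_{12} = q_1·w_2 = -0.8571.
u_2 = w_2 + 0.8571·q_1 = (-1.5102, 2.1224, 2.4898, 1.5102).
‖u_2‖ = 3.9071, so q_2 = (-0.3865, 0.5432, 0.6373, 0.3865).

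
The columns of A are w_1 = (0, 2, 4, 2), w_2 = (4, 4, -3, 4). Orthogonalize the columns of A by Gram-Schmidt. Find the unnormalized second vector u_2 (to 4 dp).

u_2 = (4.0000, 3.6667, -3.6667, 3.6667)

w_1 = (0, 2, 4, 2); ‖w_1‖ = 4.8990, so q_1 = (0.0000, 0.4082, 0.8165, 0.4082).
q_1·w_2 = 0.0000·4 + 0.4082·4 + 0.8165·(-3) + 0.4082·4 = 0.8165.
u_2 = w_2 − 0.8165·q_1 = (4.0000, 3.6667, -3.6667, 3.6667).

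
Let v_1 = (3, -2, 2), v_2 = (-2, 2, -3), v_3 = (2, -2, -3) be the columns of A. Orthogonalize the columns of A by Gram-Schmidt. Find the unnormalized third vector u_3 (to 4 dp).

u_3 = (-0.7273, -1.8182, -0.7273)

q_1 = v_1/‖v_1‖ = (3, -2, 2)/4.1231 = (0.7276, -0.4851, 0.4851).
r_{12} = q_1·v_2 = -3.8806.
u_2 = v_2 + 3.8806·q_1 = (0.8235, 0.1176, -1.1176).
‖u_2‖ = 1.3933, so q_2 = (0.5911, 0.0844, -0.8022).
r_{13} = q_1·v_3 = 0.9701; r_{23} = q_2·v_3 = 3.4198.
u_3 = v_3 − 0.9701·q_1 − 3.4198·q_2 = (-0.7273, -1.8182, -0.7273).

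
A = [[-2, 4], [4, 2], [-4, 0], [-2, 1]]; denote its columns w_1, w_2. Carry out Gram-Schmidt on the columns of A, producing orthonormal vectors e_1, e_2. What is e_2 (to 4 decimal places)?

e_1 = w_1/‖w_1‖ = (-2, 4, -4, -2)/6.3246 = (-0.3162, 0.6325, -0.6325, -0.3162).
r_{12} = e_1·w_2 = -0.3162.
u_2 = w_2 + 0.3162·e_1 = (3.9000, 2.2000, -0.2000, 0.9000).
‖u_2‖ = 4.5717, so e_2 = (0.8531, 0.4812, -0.0437, 0.1969).

e_2 = (0.8531, 0.4812, -0.0437, 0.1969)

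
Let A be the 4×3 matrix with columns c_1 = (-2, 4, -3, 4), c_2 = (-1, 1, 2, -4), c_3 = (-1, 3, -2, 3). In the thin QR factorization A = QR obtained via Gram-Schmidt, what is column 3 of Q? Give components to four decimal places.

q_1 = c_1/‖c_1‖ = (-2, 4, -3, 4)/6.7082 = (-0.2981, 0.5963, -0.4472, 0.5963).
r_{12} = q_1·c_2 = -2.3851.
u_2 = c_2 + 2.3851·q_1 = (-1.7111, 2.4222, 0.9333, -2.5778).
‖u_2‖ = 4.0387, so q_2 = (-0.4237, 0.5998, 0.2311, -0.6383).
r_{13} = q_1·c_3 = 4.7703; r_{23} = q_2·c_3 = -0.1541.
u_3 = c_3 − 4.7703·q_1 + 0.1541·q_2 = (0.3569, 0.2480, 0.1689, 0.0572).
‖u_3‖ = 0.4698, so q_3 = (0.7598, 0.5278, 0.3596, 0.1218).

q_3 = (0.7598, 0.5278, 0.3596, 0.1218)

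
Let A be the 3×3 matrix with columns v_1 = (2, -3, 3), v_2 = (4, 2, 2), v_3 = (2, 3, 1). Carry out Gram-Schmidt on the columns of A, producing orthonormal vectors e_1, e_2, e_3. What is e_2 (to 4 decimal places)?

e_2 = (0.7126, 0.6730, 0.1980)

e_1 = v_1/‖v_1‖ = (2, -3, 3)/4.6904 = (0.4264, -0.6396, 0.6396).
r_{12} = e_1·v_2 = 1.7056.
u_2 = v_2 − 1.7056·e_1 = (3.2727, 3.0909, 0.9091).
‖u_2‖ = 4.5925, so e_2 = (0.7126, 0.6730, 0.1980).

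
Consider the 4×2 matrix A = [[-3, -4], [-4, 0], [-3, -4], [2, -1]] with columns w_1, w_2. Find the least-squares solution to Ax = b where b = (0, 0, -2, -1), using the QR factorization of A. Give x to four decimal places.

x = (-0.0857, 0.3299)

w_1 = (-3, -4, -3, 2); ‖w_1‖ = 6.1644, so e_1 = (-0.4867, -0.6489, -0.4867, 0.3244).
e_1·w_2 = (-0.4867)·(-4) + (-0.6489)·0 + (-0.4867)·(-4) + 0.3244·(-1) = 3.5689.
u_2 = w_2 − 3.5689·e_1 = (-2.2632, 2.3158, -2.2632, -2.1579).
‖u_2‖ = 4.5015, so e_2 = (-0.5028, 0.5145, -0.5028, -0.4794).
Qᵀb = (0.6489, 1.4849).
Back-substitute: x_2 = 1.4849/4.5015 = 0.3299.
x_1 = (0.6489 − 3.5689·0.3299)/6.1644 = -0.0857.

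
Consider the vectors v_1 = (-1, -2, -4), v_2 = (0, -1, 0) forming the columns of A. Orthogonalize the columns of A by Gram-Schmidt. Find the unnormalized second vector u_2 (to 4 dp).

u_2 = (0.0952, -0.8095, 0.3810)

v_1 = (-1, -2, -4); ‖v_1‖ = 4.5826, so q_1 = (-0.2182, -0.4364, -0.8729).
q_1·v_2 = (-0.2182)·0 + (-0.4364)·(-1) + (-0.8729)·0 = 0.4364.
u_2 = v_2 − 0.4364·q_1 = (0.0952, -0.8095, 0.3810).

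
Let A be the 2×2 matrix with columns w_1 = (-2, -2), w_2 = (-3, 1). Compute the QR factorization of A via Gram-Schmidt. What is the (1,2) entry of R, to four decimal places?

r_{12} = 1.4142

w_1 = (-2, -2); ‖w_1‖ = 2.8284, so e_1 = (-0.7071, -0.7071).
r_{12} = e_1·w_2 = 1.4142.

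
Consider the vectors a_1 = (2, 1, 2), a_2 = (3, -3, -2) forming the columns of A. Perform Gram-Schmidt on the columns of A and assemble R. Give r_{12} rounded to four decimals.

q_1 = a_1/‖a_1‖ = (2, 1, 2)/3.0000 = (0.6667, 0.3333, 0.6667).
r_{12} = q_1·a_2 = -0.3333.

r_{12} = -0.3333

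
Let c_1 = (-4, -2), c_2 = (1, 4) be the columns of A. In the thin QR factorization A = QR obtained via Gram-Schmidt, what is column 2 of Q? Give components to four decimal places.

e_2 = (-0.4472, 0.8944)

c_1 = (-4, -2); ‖c_1‖ = 4.4721, so e_1 = (-0.8944, -0.4472).
e_1·c_2 = (-0.8944)·1 + (-0.4472)·4 = -2.6833.
u_2 = c_2 + 2.6833·e_1 = (-1.4000, 2.8000).
‖u_2‖ = 3.1305, so e_2 = (-0.4472, 0.8944).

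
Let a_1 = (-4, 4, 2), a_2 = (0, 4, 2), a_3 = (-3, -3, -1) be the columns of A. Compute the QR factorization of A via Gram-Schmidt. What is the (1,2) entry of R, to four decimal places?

r_{12} = 3.3333

a_1 = (-4, 4, 2); ‖a_1‖ = 6.0000, so q_1 = (-0.6667, 0.6667, 0.3333).
r_{12} = q_1·a_2 = 3.3333.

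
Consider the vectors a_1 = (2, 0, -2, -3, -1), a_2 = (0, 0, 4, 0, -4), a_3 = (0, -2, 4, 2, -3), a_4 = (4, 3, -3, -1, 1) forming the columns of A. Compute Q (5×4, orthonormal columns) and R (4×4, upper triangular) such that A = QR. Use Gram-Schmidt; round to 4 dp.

Q = [[0.4714, 0.0797, 0.3728, 0.7429], [0.0000, 0.0000, -0.8699, 0.4800], [-0.4714, 0.6375, -0.0621, 0.0306], [-0.7071, -0.1195, 0.3107, 0.4646], [-0.2357, -0.7570, -0.0621, 0.0306]], R = [[4.2426, -0.9428, -2.5927, 3.7712], [0.0000, 5.5777, 4.5817, -2.2311], [0.0000, 0.0000, 2.2991, -1.3049], [0.0000, 0.0000, 0.0000, 3.8855]]

a_1 = (2, 0, -2, -3, -1); ‖a_1‖ = 4.2426, so q_1 = (0.4714, 0.0000, -0.4714, -0.7071, -0.2357).
q_1·a_2 = 0.4714·0 + 0.0000·0 + (-0.4714)·4 + (-0.7071)·0 + (-0.2357)·(-4) = -0.9428.
u_2 = a_2 + 0.9428·q_1 = (0.4444, 0.0000, 3.5556, -0.6667, -4.2222).
‖u_2‖ = 5.5777, so q_2 = (0.0797, 0.0000, 0.6375, -0.1195, -0.7570).
q_1·a_3 = 0.4714·0 + 0.0000·(-2) + (-0.4714)·4 + (-0.7071)·2 + (-0.2357)·(-3) = -2.5927; q_2·a_3 = 0.0797·0 + 0.0000·(-2) + 0.6375·4 + (-0.1195)·2 + (-0.7570)·(-3) = 4.5817.
u_3 = a_3 + 2.5927·q_1 − 4.5817·q_2 = (0.8571, -2.0000, -0.1429, 0.7143, -0.1429).
‖u_3‖ = 2.2991, so q_3 = (0.3728, -0.8699, -0.0621, 0.3107, -0.0621).
q_1·a_4 = 0.4714·4 + 0.0000·3 + (-0.4714)·(-3) + (-0.7071)·(-1) + (-0.2357)·1 = 3.7712; q_2·a_4 = 0.0797·4 + 0.0000·3 + 0.6375·(-3) + (-0.1195)·(-1) + (-0.7570)·1 = -2.2311; q_3·a_4 = 0.3728·4 + (-0.8699)·3 + (-0.0621)·(-3) + 0.3107·(-1) + (-0.0621)·1 = -1.3049.
u_4 = a_4 − 3.7712·q_1 + 2.2311·q_2 + 1.3049·q_3 = (2.8865, 1.8649, 0.1189, 1.8054, 0.1189).
‖u_4‖ = 3.8855, so q_4 = (0.7429, 0.4800, 0.0306, 0.4646, 0.0306).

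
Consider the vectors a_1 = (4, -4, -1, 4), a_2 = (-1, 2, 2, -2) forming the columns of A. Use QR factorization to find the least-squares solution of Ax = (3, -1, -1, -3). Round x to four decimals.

x = (0.2810, 0.3987)

e_1 = a_1/‖a_1‖ = (4, -4, -1, 4)/7.0000 = (0.5714, -0.5714, -0.1429, 0.5714).
r_{12} = e_1·a_2 = -3.1429.
u_2 = a_2 + 3.1429·e_1 = (0.7959, 0.2041, 1.5510, -0.2041).
‖u_2‖ = 1.7670, so e_2 = (0.4504, 0.1155, 0.8777, -0.1155).
Qᵀb = (0.7143, 0.7045).
Back-substitute: x_2 = 0.7045/1.7670 = 0.3987.
x_1 = (0.7143 + 3.1429·0.3987)/7.0000 = 0.2810.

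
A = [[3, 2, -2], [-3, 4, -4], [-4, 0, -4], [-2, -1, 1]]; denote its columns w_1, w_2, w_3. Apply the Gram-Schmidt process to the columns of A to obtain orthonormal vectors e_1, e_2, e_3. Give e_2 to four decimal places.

e_2 = (0.5105, 0.8121, -0.0928, -0.2668)

e_1 = w_1/‖w_1‖ = (3, -3, -4, -2)/6.1644 = (0.4867, -0.4867, -0.6489, -0.3244).
r_{12} = e_1·w_2 = -0.6489.
u_2 = w_2 + 0.6489·e_1 = (2.3158, 3.6842, -0.4211, -1.2105).
‖u_2‖ = 4.5364, so e_2 = (0.5105, 0.8121, -0.0928, -0.2668).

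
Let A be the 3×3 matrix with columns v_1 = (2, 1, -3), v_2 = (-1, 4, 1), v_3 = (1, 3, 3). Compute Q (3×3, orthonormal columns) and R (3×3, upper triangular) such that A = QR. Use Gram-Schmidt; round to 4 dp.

v_1 = (2, 1, -3); ‖v_1‖ = 3.7417, so e_1 = (0.5345, 0.2673, -0.8018).
e_1·v_2 = 0.5345·(-1) + 0.2673·4 + (-0.8018)·1 = -0.2673.
u_2 = v_2 + 0.2673·e_1 = (-0.8571, 4.0714, 0.7857).
‖u_2‖ = 4.2342, so e_2 = (-0.2024, 0.9616, 0.1856).
e_1·v_3 = 0.5345·1 + 0.2673·3 + (-0.8018)·3 = -1.0690; e_2·v_3 = (-0.2024)·1 + 0.9616·3 + 0.1856·3 = 3.2389.
u_3 = v_3 + 1.0690·e_1 − 3.2389·e_2 = (2.2271, 0.1713, 1.5418).
‖u_3‖ = 2.7141, so e_3 = (0.8206, 0.0631, 0.5681).

Q = [[0.5345, -0.2024, 0.8206], [0.2673, 0.9616, 0.0631], [-0.8018, 0.1856, 0.5681]], R = [[3.7417, -0.2673, -1.0690], [0.0000, 4.2342, 3.2389], [0.0000, 0.0000, 2.7141]]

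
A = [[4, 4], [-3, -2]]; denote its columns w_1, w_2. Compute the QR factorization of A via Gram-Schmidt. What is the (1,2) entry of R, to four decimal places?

r_{12} = 4.4000

w_1 = (4, -3); ‖w_1‖ = 5.0000, so q_1 = (0.8000, -0.6000).
r_{12} = q_1·w_2 = 4.4000.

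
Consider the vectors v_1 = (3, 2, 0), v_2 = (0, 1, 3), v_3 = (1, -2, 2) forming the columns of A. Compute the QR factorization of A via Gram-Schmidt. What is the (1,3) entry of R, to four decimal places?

e_1 = v_1/‖v_1‖ = (3, 2, 0)/3.6056 = (0.8321, 0.5547, 0.0000).
r_{13} = e_1·v_3 = -0.2774.

r_{13} = -0.2774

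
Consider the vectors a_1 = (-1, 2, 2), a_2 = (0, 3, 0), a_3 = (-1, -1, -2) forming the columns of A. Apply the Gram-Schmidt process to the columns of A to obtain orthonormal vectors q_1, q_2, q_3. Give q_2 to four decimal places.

q_1 = a_1/‖a_1‖ = (-1, 2, 2)/3.0000 = (-0.3333, 0.6667, 0.6667).
r_{12} = q_1·a_2 = 2.0000.
u_2 = a_2 − 2.0000·q_1 = (0.6667, 1.6667, -1.3333).
‖u_2‖ = 2.2361, so q_2 = (0.2981, 0.7454, -0.5963).

q_2 = (0.2981, 0.7454, -0.5963)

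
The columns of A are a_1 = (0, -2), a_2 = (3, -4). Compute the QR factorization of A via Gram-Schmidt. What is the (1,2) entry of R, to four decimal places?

a_1 = (0, -2); ‖a_1‖ = 2.0000, so q_1 = (0.0000, -1.0000).
r_{12} = q_1·a_2 = 4.0000.

r_{12} = 4.0000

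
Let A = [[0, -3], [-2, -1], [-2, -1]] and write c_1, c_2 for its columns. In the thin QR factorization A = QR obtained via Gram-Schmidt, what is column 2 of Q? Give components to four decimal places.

q_2 = (-1.0000, 0.0000, 0.0000)

q_1 = c_1/‖c_1‖ = (0, -2, -2)/2.8284 = (0.0000, -0.7071, -0.7071).
r_{12} = q_1·c_2 = 1.4142.
u_2 = c_2 − 1.4142·q_1 = (-3.0000, 0.0000, 0.0000).
‖u_2‖ = 3.0000, so q_2 = (-1.0000, 0.0000, 0.0000).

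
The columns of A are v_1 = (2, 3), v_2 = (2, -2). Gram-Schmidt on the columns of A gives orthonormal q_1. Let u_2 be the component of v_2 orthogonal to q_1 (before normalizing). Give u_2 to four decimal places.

v_1 = (2, 3); ‖v_1‖ = 3.6056, so q_1 = (0.5547, 0.8321).
q_1·v_2 = 0.5547·2 + 0.8321·(-2) = -0.5547.
u_2 = v_2 + 0.5547·q_1 = (2.3077, -1.5385).

u_2 = (2.3077, -1.5385)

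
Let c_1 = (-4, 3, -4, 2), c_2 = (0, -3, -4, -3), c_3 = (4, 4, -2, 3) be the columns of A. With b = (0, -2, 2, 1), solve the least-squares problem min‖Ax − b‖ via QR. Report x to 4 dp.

c_1 = (-4, 3, -4, 2); ‖c_1‖ = 6.7082, so q_1 = (-0.5963, 0.4472, -0.5963, 0.2981).
q_1·c_2 = (-0.5963)·0 + 0.4472·(-3) + (-0.5963)·(-4) + 0.2981·(-3) = 0.1491.
u_2 = c_2 − 0.1491·q_1 = (0.0889, -3.0667, -3.9111, -3.0444).
‖u_2‖ = 5.8290, so q_2 = (0.0152, -0.5261, -0.6710, -0.5223).
q_1·c_3 = (-0.5963)·4 + 0.4472·4 + (-0.5963)·(-2) + 0.2981·3 = 1.4907; q_2·c_3 = 0.0152·4 + (-0.5261)·4 + (-0.6710)·(-2) + (-0.5223)·3 = -2.2683.
u_3 = c_3 − 1.4907·q_1 + 2.2683·q_2 = (4.9235, 2.1400, -2.6331, 1.3708).
‖u_3‖ = 6.1345, so q_3 = (0.8026, 0.3488, -0.4292, 0.2235).
Qᵀb = (-1.7889, -0.8120, -1.3327).
Back-substitute: x_3 = -1.3327/6.1345 = -0.2172.
x_2 = (-0.8120 + 2.2683·(-0.2172))/5.8290 = -0.2238.
x_1 = (-1.7889 − 0.1491·(-0.2238) − 1.4907·(-0.2172))/6.7082 = -0.2134.

x = (-0.2134, -0.2238, -0.2172)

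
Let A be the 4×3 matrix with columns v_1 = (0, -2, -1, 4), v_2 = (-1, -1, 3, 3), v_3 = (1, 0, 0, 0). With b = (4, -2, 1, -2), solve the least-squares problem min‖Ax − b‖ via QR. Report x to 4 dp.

x = (-0.3022, 0.1223, 4.1223)

v_1 = (0, -2, -1, 4); ‖v_1‖ = 4.5826, so q_1 = (0.0000, -0.4364, -0.2182, 0.8729).
q_1·v_2 = 0.0000·(-1) + (-0.4364)·(-1) + (-0.2182)·3 + 0.8729·3 = 2.4004.
u_2 = v_2 − 2.4004·q_1 = (-1.0000, 0.0476, 3.5238, 0.9048).
‖u_2‖ = 3.7733, so q_2 = (-0.2650, 0.0126, 0.9339, 0.2398).
q_1·v_3 = 0.0000·1 + (-0.4364)·0 + (-0.2182)·0 + 0.8729·0 = 0.0000; q_2·v_3 = (-0.2650)·1 + 0.0126·0 + 0.9339·0 + 0.2398·0 = -0.2650.
u_3 = v_3 + 0.0000·q_1 + 0.2650·q_2 = (0.9298, 0.0033, 0.2475, 0.0635).
‖u_3‖ = 0.9642, so q_3 = (0.9642, 0.0035, 0.2567, 0.0659).
Qᵀb = (-1.0911, -0.6310, 3.9749).
Back-substitute: x_3 = 3.9749/0.9642 = 4.1223.
x_2 = (-0.6310 + 0.2650·4.1223)/3.7733 = 0.1223.
x_1 = (-1.0911 − 2.4004·0.1223 + 0.0000·4.1223)/4.5826 = -0.3022.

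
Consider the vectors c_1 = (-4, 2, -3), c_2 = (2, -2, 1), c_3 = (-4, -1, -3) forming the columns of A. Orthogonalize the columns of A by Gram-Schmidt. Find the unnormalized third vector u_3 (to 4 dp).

e_1 = c_1/‖c_1‖ = (-4, 2, -3)/5.3852 = (-0.7428, 0.3714, -0.5571).
r_{12} = e_1·c_2 = -2.7854.
u_2 = c_2 + 2.7854·e_1 = (-0.0690, -0.9655, -0.5517).
‖u_2‖ = 1.1142, so e_2 = (-0.0619, -0.8666, -0.4952).
r_{13} = e_1·c_3 = 4.2710; r_{23} = e_2·c_3 = 2.5997.
u_3 = c_3 − 4.2710·e_1 − 2.5997·e_2 = (-0.6667, -0.3333, 0.6667).

u_3 = (-0.6667, -0.3333, 0.6667)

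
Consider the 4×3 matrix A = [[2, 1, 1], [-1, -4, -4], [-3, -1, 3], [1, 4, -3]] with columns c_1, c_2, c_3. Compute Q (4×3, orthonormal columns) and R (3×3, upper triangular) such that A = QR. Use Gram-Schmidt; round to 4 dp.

c_1 = (2, -1, -3, 1); ‖c_1‖ = 3.8730, so e_1 = (0.5164, -0.2582, -0.7746, 0.2582).
e_1·c_2 = 0.5164·1 + (-0.2582)·(-4) + (-0.7746)·(-1) + 0.2582·4 = 3.3566.
u_2 = c_2 − 3.3566·e_1 = (-0.7333, -3.1333, 1.6000, 3.1333).
‖u_2‖ = 4.7679, so e_2 = (-0.1538, -0.6572, 0.3356, 0.6572).
e_1·c_3 = 0.5164·1 + (-0.2582)·(-4) + (-0.7746)·3 + 0.2582·(-3) = -1.5492; e_2·c_3 = (-0.1538)·1 + (-0.6572)·(-4) + 0.3356·3 + 0.6572·(-3) = 1.5101.
u_3 = c_3 + 1.5492·e_1 − 1.5101·e_2 = (2.0323, -3.4076, 1.2933, -3.5924).
‖u_3‖ = 5.5063, so e_3 = (0.3691, -0.6189, 0.2349, -0.6524).

Q = [[0.5164, -0.1538, 0.3691], [-0.2582, -0.6572, -0.6189], [-0.7746, 0.3356, 0.2349], [0.2582, 0.6572, -0.6524]], R = [[3.8730, 3.3566, -1.5492], [0.0000, 4.7679, 1.5101], [0.0000, 0.0000, 5.5063]]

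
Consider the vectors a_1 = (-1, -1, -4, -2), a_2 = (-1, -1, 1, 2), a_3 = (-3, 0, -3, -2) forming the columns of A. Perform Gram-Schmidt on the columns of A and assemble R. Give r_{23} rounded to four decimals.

r_{23} = 0.5103

q_1 = a_1/‖a_1‖ = (-1, -1, -4, -2)/4.6904 = (-0.2132, -0.2132, -0.8528, -0.4264).
r_{12} = q_1·a_2 = -1.2792.
u_2 = a_2 + 1.2792·q_1 = (-1.2727, -1.2727, -0.0909, 1.4545).
‖u_2‖ = 2.3160, so q_2 = (-0.5495, -0.5495, -0.0393, 0.6281).
r_{23} = q_2·a_3 = 0.5103.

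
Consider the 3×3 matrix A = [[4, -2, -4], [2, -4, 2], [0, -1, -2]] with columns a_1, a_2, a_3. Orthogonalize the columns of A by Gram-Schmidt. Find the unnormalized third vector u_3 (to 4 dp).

u_3 = (-0.4878, 0.9756, -2.9268)

e_1 = a_1/‖a_1‖ = (4, 2, 0)/4.4721 = (0.8944, 0.4472, 0.0000).
r_{12} = e_1·a_2 = -3.5777.
u_2 = a_2 + 3.5777·e_1 = (1.2000, -2.4000, -1.0000).
‖u_2‖ = 2.8636, so e_2 = (0.4191, -0.8381, -0.3492).
r_{13} = e_1·a_3 = -2.6833; r_{23} = e_2·a_3 = -2.6540.
u_3 = a_3 + 2.6833·e_1 + 2.6540·e_2 = (-0.4878, 0.9756, -2.9268).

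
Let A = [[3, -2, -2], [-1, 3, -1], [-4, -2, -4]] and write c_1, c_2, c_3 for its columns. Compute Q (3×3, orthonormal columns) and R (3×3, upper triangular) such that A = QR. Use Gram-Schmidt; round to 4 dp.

c_1 = (3, -1, -4); ‖c_1‖ = 5.0990, so e_1 = (0.5883, -0.1961, -0.7845).
e_1·c_2 = 0.5883·(-2) + (-0.1961)·3 + (-0.7845)·(-2) = -0.1961.
u_2 = c_2 + 0.1961·e_1 = (-1.8846, 2.9615, -2.1538).
‖u_2‖ = 4.1184, so e_2 = (-0.4576, 0.7191, -0.5230).
e_1·c_3 = 0.5883·(-2) + (-0.1961)·(-1) + (-0.7845)·(-4) = 2.1573; e_2·c_3 = (-0.4576)·(-2) + 0.7191·(-1) + (-0.5230)·(-4) = 2.2880.
u_3 = c_3 − 2.1573·e_1 − 2.2880·e_2 = (-2.2222, -2.2222, -1.1111).
‖u_3‖ = 3.3333, so e_3 = (-0.6667, -0.6667, -0.3333).

Q = [[0.5883, -0.4576, -0.6667], [-0.1961, 0.7191, -0.6667], [-0.7845, -0.5230, -0.3333]], R = [[5.0990, -0.1961, 2.1573], [0.0000, 4.1184, 2.2880], [0.0000, 0.0000, 3.3333]]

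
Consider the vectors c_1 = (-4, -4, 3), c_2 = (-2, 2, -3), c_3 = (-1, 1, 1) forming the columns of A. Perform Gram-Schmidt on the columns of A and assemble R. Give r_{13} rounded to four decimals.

r_{13} = 0.4685

c_1 = (-4, -4, 3); ‖c_1‖ = 6.4031, so q_1 = (-0.6247, -0.6247, 0.4685).
r_{13} = q_1·c_3 = 0.4685.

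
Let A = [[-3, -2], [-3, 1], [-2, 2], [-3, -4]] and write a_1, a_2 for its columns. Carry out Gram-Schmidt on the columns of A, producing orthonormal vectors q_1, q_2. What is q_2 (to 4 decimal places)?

q_2 = (-0.2037, 0.4495, 0.5899, -0.6391)

a_1 = (-3, -3, -2, -3); ‖a_1‖ = 5.5678, so q_1 = (-0.5388, -0.5388, -0.3592, -0.5388).
q_1·a_2 = (-0.5388)·(-2) + (-0.5388)·1 + (-0.3592)·2 + (-0.5388)·(-4) = 1.9757.
u_2 = a_2 − 1.9757·q_1 = (-0.9355, 2.0645, 2.7097, -2.9355).
‖u_2‖ = 4.5931, so q_2 = (-0.2037, 0.4495, 0.5899, -0.6391).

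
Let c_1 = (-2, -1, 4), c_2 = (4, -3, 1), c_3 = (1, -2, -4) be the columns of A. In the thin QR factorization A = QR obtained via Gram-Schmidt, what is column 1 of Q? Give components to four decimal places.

q_1 = (-0.4364, -0.2182, 0.8729)

q_1 = c_1/‖c_1‖ = (-2, -1, 4)/4.5826 = (-0.4364, -0.2182, 0.8729).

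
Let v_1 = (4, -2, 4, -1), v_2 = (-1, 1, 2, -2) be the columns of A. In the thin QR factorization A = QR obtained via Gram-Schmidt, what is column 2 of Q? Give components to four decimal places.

v_1 = (4, -2, 4, -1); ‖v_1‖ = 6.0828, so e_1 = (0.6576, -0.3288, 0.6576, -0.1644).
e_1·v_2 = 0.6576·(-1) + (-0.3288)·1 + 0.6576·2 + (-0.1644)·(-2) = 0.6576.
u_2 = v_2 − 0.6576·e_1 = (-1.4324, 1.2162, 1.5676, -1.8919).
‖u_2‖ = 3.0931, so e_2 = (-0.4631, 0.3932, 0.5068, -0.6116).

e_2 = (-0.4631, 0.3932, 0.5068, -0.6116)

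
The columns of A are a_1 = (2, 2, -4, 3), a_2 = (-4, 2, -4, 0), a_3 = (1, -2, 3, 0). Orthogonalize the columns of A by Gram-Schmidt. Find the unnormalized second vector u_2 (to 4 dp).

a_1 = (2, 2, -4, 3); ‖a_1‖ = 5.7446, so e_1 = (0.3482, 0.3482, -0.6963, 0.5222).
e_1·a_2 = 0.3482·(-4) + 0.3482·2 + (-0.6963)·(-4) + 0.5222·0 = 2.0889.
u_2 = a_2 − 2.0889·e_1 = (-4.7273, 1.2727, -2.5455, -1.0909).

u_2 = (-4.7273, 1.2727, -2.5455, -1.0909)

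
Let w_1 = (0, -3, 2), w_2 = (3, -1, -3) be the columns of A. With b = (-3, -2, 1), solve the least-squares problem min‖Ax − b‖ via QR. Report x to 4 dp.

x = (0.5126, -0.4454)

e_1 = w_1/‖w_1‖ = (0, -3, 2)/3.6056 = (0.0000, -0.8321, 0.5547).
r_{12} = e_1·w_2 = -0.8321.
u_2 = w_2 + 0.8321·e_1 = (3.0000, -1.6923, -2.5385).
‖u_2‖ = 4.2787, so e_2 = (0.7011, -0.3955, -0.5933).
Qᵀb = (2.2188, -1.9057).
Back-substitute: x_2 = -1.9057/4.2787 = -0.4454.
x_1 = (2.2188 + 0.8321·(-0.4454))/3.6056 = 0.5126.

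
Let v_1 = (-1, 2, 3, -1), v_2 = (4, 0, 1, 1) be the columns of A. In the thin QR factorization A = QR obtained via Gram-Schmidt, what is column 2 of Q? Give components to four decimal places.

q_2 = (0.9182, 0.0633, 0.3325, 0.2058)

v_1 = (-1, 2, 3, -1); ‖v_1‖ = 3.8730, so q_1 = (-0.2582, 0.5164, 0.7746, -0.2582).
q_1·v_2 = (-0.2582)·4 + 0.5164·0 + 0.7746·1 + (-0.2582)·1 = -0.5164.
u_2 = v_2 + 0.5164·q_1 = (3.8667, 0.2667, 1.4000, 0.8667).
‖u_2‖ = 4.2111, so q_2 = (0.9182, 0.0633, 0.3325, 0.2058).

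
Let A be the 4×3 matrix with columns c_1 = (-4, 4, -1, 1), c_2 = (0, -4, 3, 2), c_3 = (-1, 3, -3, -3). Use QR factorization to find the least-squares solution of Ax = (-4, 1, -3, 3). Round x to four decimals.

x = (0.9102, 0.3982, 0.1138)

c_1 = (-4, 4, -1, 1); ‖c_1‖ = 5.8310, so q_1 = (-0.6860, 0.6860, -0.1715, 0.1715).
q_1·c_2 = (-0.6860)·0 + 0.6860·(-4) + (-0.1715)·3 + 0.1715·2 = -2.9155.
u_2 = c_2 + 2.9155·q_1 = (-2.0000, -2.0000, 2.5000, 2.5000).
‖u_2‖ = 4.5277, so q_2 = (-0.4417, -0.4417, 0.5522, 0.5522).
q_1·c_3 = (-0.6860)·(-1) + 0.6860·3 + (-0.1715)·(-3) + 0.1715·(-3) = 2.7440; q_2·c_3 = (-0.4417)·(-1) + (-0.4417)·3 + 0.5522·(-3) + 0.5522·(-3) = -4.1964.
u_3 = c_3 − 2.7440·q_1 + 4.1964·q_2 = (-0.9713, -0.7360, -0.2123, -1.1535).
‖u_3‖ = 1.6914, so q_3 = (-0.5743, -0.4351, -0.1255, -0.6820).
Qᵀb = (4.4590, 1.3252, 0.1926).
Back-substitute: x_3 = 0.1926/1.6914 = 0.1138.
x_2 = (1.3252 + 4.1964·0.1138)/4.5277 = 0.3982.
x_1 = (4.4590 + 2.9155·0.3982 − 2.7440·0.1138)/5.8310 = 0.9102.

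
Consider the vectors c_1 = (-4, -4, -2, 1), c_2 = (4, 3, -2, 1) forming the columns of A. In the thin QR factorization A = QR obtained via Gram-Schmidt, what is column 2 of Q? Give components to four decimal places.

q_2 = (0.3819, 0.1296, -0.8185, 0.4092)

c_1 = (-4, -4, -2, 1); ‖c_1‖ = 6.0828, so q_1 = (-0.6576, -0.6576, -0.3288, 0.1644).
q_1·c_2 = (-0.6576)·4 + (-0.6576)·3 + (-0.3288)·(-2) + 0.1644·1 = -3.7812.
u_2 = c_2 + 3.7812·q_1 = (1.5135, 0.5135, -3.2432, 1.6216).
‖u_2‖ = 3.9627, so q_2 = (0.3819, 0.1296, -0.8185, 0.4092).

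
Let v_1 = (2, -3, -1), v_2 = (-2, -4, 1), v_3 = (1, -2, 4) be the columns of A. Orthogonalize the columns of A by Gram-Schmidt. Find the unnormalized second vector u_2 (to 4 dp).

u_2 = (-3.0000, -2.5000, 1.5000)

v_1 = (2, -3, -1); ‖v_1‖ = 3.7417, so q_1 = (0.5345, -0.8018, -0.2673).
q_1·v_2 = 0.5345·(-2) + (-0.8018)·(-4) + (-0.2673)·1 = 1.8708.
u_2 = v_2 − 1.8708·q_1 = (-3.0000, -2.5000, 1.5000).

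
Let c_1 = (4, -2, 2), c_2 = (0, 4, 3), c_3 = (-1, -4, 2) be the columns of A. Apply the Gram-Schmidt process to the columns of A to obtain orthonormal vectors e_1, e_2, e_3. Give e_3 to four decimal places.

c_1 = (4, -2, 2); ‖c_1‖ = 4.8990, so e_1 = (0.8165, -0.4082, 0.4082).
e_1·c_2 = 0.8165·0 + (-0.4082)·4 + 0.4082·3 = -0.4082.
u_2 = c_2 + 0.4082·e_1 = (0.3333, 3.8333, 3.1667).
‖u_2‖ = 4.9833, so e_2 = (0.0669, 0.7692, 0.6355).
e_1·c_3 = 0.8165·(-1) + (-0.4082)·(-4) + 0.4082·2 = 1.6330; e_2·c_3 = 0.0669·(-1) + 0.7692·(-4) + 0.6355·2 = -1.8729.
u_3 = c_3 − 1.6330·e_1 + 1.8729·e_2 = (-2.2081, -1.8926, 2.5235).
‖u_3‖ = 3.8504, so e_3 = (-0.5735, -0.4915, 0.6554).

e_3 = (-0.5735, -0.4915, 0.6554)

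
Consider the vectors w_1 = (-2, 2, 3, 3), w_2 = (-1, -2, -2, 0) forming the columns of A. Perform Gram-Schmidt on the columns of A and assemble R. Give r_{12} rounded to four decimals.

q_1 = w_1/‖w_1‖ = (-2, 2, 3, 3)/5.0990 = (-0.3922, 0.3922, 0.5883, 0.5883).
r_{12} = q_1·w_2 = -1.5689.

r_{12} = -1.5689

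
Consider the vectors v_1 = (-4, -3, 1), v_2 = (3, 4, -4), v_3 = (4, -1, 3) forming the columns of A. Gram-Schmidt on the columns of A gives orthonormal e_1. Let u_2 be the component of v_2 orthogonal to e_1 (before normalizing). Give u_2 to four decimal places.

v_1 = (-4, -3, 1); ‖v_1‖ = 5.0990, so e_1 = (-0.7845, -0.5883, 0.1961).
e_1·v_2 = (-0.7845)·3 + (-0.5883)·4 + 0.1961·(-4) = -5.4913.
u_2 = v_2 + 5.4913·e_1 = (-1.3077, 0.7692, -2.9231).

u_2 = (-1.3077, 0.7692, -2.9231)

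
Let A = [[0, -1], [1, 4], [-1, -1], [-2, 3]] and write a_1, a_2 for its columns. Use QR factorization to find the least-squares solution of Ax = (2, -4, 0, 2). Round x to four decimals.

a_1 = (0, 1, -1, -2); ‖a_1‖ = 2.4495, so q_1 = (0.0000, 0.4082, -0.4082, -0.8165).
q_1·a_2 = 0.0000·(-1) + 0.4082·4 + (-0.4082)·(-1) + (-0.8165)·3 = -0.4082.
u_2 = a_2 + 0.4082·q_1 = (-1.0000, 4.1667, -1.1667, 2.6667).
‖u_2‖ = 5.1801, so q_2 = (-0.1930, 0.8044, -0.2252, 0.5148).
Qᵀb = (-3.2660, -2.5740).
Back-substitute: x_2 = -2.5740/5.1801 = -0.4969.
x_1 = (-3.2660 + 0.4082·(-0.4969))/2.4495 = -1.4161.

x = (-1.4161, -0.4969)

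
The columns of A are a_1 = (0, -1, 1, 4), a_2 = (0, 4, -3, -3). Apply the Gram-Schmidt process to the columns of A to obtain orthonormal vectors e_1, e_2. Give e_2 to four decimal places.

e_2 = (0.0000, 0.7885, -0.5207, 0.3273)

a_1 = (0, -1, 1, 4); ‖a_1‖ = 4.2426, so e_1 = (0.0000, -0.2357, 0.2357, 0.9428).
e_1·a_2 = 0.0000·0 + (-0.2357)·4 + 0.2357·(-3) + 0.9428·(-3) = -4.4783.
u_2 = a_2 + 4.4783·e_1 = (0.0000, 2.9444, -1.9444, 1.2222).
‖u_2‖ = 3.7342, so e_2 = (0.0000, 0.7885, -0.5207, 0.3273).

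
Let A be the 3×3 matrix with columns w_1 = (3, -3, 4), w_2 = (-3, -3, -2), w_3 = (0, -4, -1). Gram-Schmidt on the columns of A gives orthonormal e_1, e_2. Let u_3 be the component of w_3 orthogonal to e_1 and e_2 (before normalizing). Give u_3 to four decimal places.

u_3 = (1.1053, -0.3684, -1.1053)

w_1 = (3, -3, 4); ‖w_1‖ = 5.8310, so e_1 = (0.5145, -0.5145, 0.6860).
e_1·w_2 = 0.5145·(-3) + (-0.5145)·(-3) + 0.6860·(-2) = -1.3720.
u_2 = w_2 + 1.3720·e_1 = (-2.2941, -3.7059, -1.0588).
‖u_2‖ = 4.4853, so e_2 = (-0.5115, -0.8262, -0.2361).
e_1·w_3 = 0.5145·0 + (-0.5145)·(-4) + 0.6860·(-1) = 1.3720; e_2·w_3 = (-0.5115)·0 + (-0.8262)·(-4) + (-0.2361)·(-1) = 3.5410.
u_3 = w_3 − 1.3720·e_1 − 3.5410·e_2 = (1.1053, -0.3684, -1.1053).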